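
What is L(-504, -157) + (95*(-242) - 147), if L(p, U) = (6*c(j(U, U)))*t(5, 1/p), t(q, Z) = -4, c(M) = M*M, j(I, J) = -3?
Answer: -23353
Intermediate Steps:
c(M) = M**2
L(p, U) = -216 (L(p, U) = (6*(-3)**2)*(-4) = (6*9)*(-4) = 54*(-4) = -216)
L(-504, -157) + (95*(-242) - 147) = -216 + (95*(-242) - 147) = -216 + (-22990 - 147) = -216 - 23137 = -23353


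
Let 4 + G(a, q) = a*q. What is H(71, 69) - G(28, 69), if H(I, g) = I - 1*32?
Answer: -1889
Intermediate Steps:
G(a, q) = -4 + a*q
H(I, g) = -32 + I (H(I, g) = I - 32 = -32 + I)
H(71, 69) - G(28, 69) = (-32 + 71) - (-4 + 28*69) = 39 - (-4 + 1932) = 39 - 1*1928 = 39 - 1928 = -1889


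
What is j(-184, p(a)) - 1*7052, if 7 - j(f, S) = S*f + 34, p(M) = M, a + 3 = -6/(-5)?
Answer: -37051/5 ≈ -7410.2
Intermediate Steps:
a = -9/5 (a = -3 - 6/(-5) = -3 - 6*(-⅕) = -3 + 6/5 = -9/5 ≈ -1.8000)
j(f, S) = -27 - S*f (j(f, S) = 7 - (S*f + 34) = 7 - (34 + S*f) = 7 + (-34 - S*f) = -27 - S*f)
j(-184, p(a)) - 1*7052 = (-27 - 1*(-9/5)*(-184)) - 1*7052 = (-27 - 1656/5) - 7052 = -1791/5 - 7052 = -37051/5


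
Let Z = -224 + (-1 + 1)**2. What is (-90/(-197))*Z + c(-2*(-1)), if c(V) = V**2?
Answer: -19372/197 ≈ -98.335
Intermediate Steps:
Z = -224 (Z = -224 + 0**2 = -224 + 0 = -224)
(-90/(-197))*Z + c(-2*(-1)) = -90/(-197)*(-224) + (-2*(-1))**2 = -90*(-1/197)*(-224) + 2**2 = (90/197)*(-224) + 4 = -20160/197 + 4 = -19372/197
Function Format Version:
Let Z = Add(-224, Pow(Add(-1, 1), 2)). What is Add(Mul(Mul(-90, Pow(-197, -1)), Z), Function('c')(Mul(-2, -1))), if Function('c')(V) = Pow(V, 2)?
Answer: Rational(-19372, 197) ≈ -98.335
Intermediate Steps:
Z = -224 (Z = Add(-224, Pow(0, 2)) = Add(-224, 0) = -224)
Add(Mul(Mul(-90, Pow(-197, -1)), Z), Function('c')(Mul(-2, -1))) = Add(Mul(Mul(-90, Pow(-197, -1)), -224), Pow(Mul(-2, -1), 2)) = Add(Mul(Mul(-90, Rational(-1, 197)), -224), Pow(2, 2)) = Add(Mul(Rational(90, 197), -224), 4) = Add(Rational(-20160, 197), 4) = Rational(-19372, 197)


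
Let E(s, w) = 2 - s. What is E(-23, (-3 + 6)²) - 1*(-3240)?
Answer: 3265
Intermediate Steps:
E(-23, (-3 + 6)²) - 1*(-3240) = (2 - 1*(-23)) - 1*(-3240) = (2 + 23) + 3240 = 25 + 3240 = 3265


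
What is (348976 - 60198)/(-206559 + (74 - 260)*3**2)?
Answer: -288778/208233 ≈ -1.3868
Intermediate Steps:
(348976 - 60198)/(-206559 + (74 - 260)*3**2) = 288778/(-206559 - 186*9) = 288778/(-206559 - 1674) = 288778/(-208233) = 288778*(-1/208233) = -288778/208233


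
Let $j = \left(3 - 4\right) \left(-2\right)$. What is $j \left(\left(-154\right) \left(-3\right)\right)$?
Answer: $924$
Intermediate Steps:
$j = 2$ ($j = \left(-1\right) \left(-2\right) = 2$)
$j \left(\left(-154\right) \left(-3\right)\right) = 2 \left(\left(-154\right) \left(-3\right)\right) = 2 \cdot 462 = 924$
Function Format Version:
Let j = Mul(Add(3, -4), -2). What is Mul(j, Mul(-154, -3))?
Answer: 924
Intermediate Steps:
j = 2 (j = Mul(-1, -2) = 2)
Mul(j, Mul(-154, -3)) = Mul(2, Mul(-154, -3)) = Mul(2, 462) = 924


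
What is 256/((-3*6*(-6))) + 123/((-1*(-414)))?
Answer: 3313/1242 ≈ 2.6675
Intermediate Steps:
256/((-3*6*(-6))) + 123/((-1*(-414))) = 256/((-18*(-6))) + 123/414 = 256/108 + 123*(1/414) = 256*(1/108) + 41/138 = 64/27 + 41/138 = 3313/1242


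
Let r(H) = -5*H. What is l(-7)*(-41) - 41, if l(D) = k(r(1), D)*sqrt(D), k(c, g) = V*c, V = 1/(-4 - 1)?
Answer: -41 - 41*I*sqrt(7) ≈ -41.0 - 108.48*I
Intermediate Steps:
V = -1/5 (V = 1/(-5) = -1/5 ≈ -0.20000)
k(c, g) = -c/5
l(D) = sqrt(D) (l(D) = (-(-1))*sqrt(D) = (-1/5*(-5))*sqrt(D) = 1*sqrt(D) = sqrt(D))
l(-7)*(-41) - 41 = sqrt(-7)*(-41) - 41 = (I*sqrt(7))*(-41) - 41 = -41*I*sqrt(7) - 41 = -41 - 41*I*sqrt(7)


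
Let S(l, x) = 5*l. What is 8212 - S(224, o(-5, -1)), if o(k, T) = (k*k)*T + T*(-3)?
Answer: 7092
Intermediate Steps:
o(k, T) = -3*T + T*k² (o(k, T) = k²*T - 3*T = T*k² - 3*T = -3*T + T*k²)
8212 - S(224, o(-5, -1)) = 8212 - 5*224 = 8212 - 1*1120 = 8212 - 1120 = 7092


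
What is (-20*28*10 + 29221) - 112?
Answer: 23509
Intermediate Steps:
(-20*28*10 + 29221) - 112 = (-560*10 + 29221) - 112 = (-5600 + 29221) - 112 = 23621 - 112 = 23509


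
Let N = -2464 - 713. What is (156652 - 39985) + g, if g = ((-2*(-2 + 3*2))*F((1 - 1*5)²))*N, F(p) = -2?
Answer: 65835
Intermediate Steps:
N = -3177
g = -50832 (g = (-2*(-2 + 3*2)*(-2))*(-3177) = (-2*(-2 + 6)*(-2))*(-3177) = (-2*4*(-2))*(-3177) = -8*(-2)*(-3177) = 16*(-3177) = -50832)
(156652 - 39985) + g = (156652 - 39985) - 50832 = 116667 - 50832 = 65835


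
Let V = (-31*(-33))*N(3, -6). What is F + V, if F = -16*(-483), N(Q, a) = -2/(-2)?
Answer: 8751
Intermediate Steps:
N(Q, a) = 1 (N(Q, a) = -2*(-½) = 1)
F = 7728
V = 1023 (V = -31*(-33)*1 = 1023*1 = 1023)
F + V = 7728 + 1023 = 8751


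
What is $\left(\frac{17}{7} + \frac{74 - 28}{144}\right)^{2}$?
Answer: $\frac{1918225}{254016} \approx 7.5516$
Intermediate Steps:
$\left(\frac{17}{7} + \frac{74 - 28}{144}\right)^{2} = \left(17 \cdot \frac{1}{7} + \left(74 - 28\right) \frac{1}{144}\right)^{2} = \left(\frac{17}{7} + 46 \cdot \frac{1}{144}\right)^{2} = \left(\frac{17}{7} + \frac{23}{72}\right)^{2} = \left(\frac{1385}{504}\right)^{2} = \frac{1918225}{254016}$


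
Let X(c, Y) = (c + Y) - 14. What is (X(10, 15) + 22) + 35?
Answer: 68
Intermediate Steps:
X(c, Y) = -14 + Y + c (X(c, Y) = (Y + c) - 14 = -14 + Y + c)
(X(10, 15) + 22) + 35 = ((-14 + 15 + 10) + 22) + 35 = (11 + 22) + 35 = 33 + 35 = 68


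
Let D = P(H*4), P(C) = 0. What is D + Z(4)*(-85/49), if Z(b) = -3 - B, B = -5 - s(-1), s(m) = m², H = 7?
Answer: -255/49 ≈ -5.2041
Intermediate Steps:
B = -6 (B = -5 - 1*(-1)² = -5 - 1*1 = -5 - 1 = -6)
D = 0
Z(b) = 3 (Z(b) = -3 - 1*(-6) = -3 + 6 = 3)
D + Z(4)*(-85/49) = 0 + 3*(-85/49) = 0 - 255/49 = -255/49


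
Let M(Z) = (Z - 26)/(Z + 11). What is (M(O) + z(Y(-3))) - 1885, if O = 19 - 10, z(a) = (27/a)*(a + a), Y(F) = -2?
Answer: -36637/20 ≈ -1831.8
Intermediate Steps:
z(a) = 54 (z(a) = (27/a)*(2*a) = 54)
O = 9
M(Z) = (-26 + Z)/(11 + Z)
(M(O) + z(Y(-3))) - 1885 = ((-26 + 9)/(11 + 9) + 54) - 1885 = (-17/20 + 54) - 1885 = 1063/20 - 1885 = -36637/20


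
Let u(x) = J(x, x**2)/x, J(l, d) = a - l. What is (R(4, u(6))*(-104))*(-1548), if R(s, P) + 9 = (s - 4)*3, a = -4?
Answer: -1448928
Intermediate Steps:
J(l, d) = -4 - l
u(x) = (-4 - x)/x
R(s, P) = -21 + 3*s (R(s, P) = -9 + (s - 4)*3 = -9 + (-4 + s)*3 = -9 + (-12 + 3*s) = -21 + 3*s)
(R(4, u(6))*(-104))*(-1548) = ((-21 + 3*4)*(-104))*(-1548) = ((-21 + 12)*(-104))*(-1548) = -9*(-104)*(-1548) = 936*(-1548) = -1448928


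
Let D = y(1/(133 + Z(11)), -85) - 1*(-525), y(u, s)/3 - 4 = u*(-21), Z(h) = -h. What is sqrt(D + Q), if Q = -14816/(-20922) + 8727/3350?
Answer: sqrt(24667550293279058022)/213770535 ≈ 23.234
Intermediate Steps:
y(u, s) = 12 - 63*u (y(u, s) = 12 + 3*(u*(-21)) = 12 + 3*(-21*u) = 12 - 63*u)
D = 65451/122 (D = (12 - 63/(133 - 1*11)) - 1*(-525) = (12 - 63/(133 - 11)) + 525 = (12 - 63/122) + 525 = 1401/122 + 525 = 65451/122 ≈ 536.48)
Q = 116109947/35044350 (Q = -14816*(-1/20922) + 8727*(1/3350) = 7408/10461 + 8727/3350 = 116109947/35044350 ≈ 3.3132)
sqrt(D + Q) = sqrt(65451/122 + 116109947/35044350) = sqrt(576963291346/1068852675) = sqrt(24667550293279058022)/213770535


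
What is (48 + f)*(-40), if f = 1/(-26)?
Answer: -24940/13 ≈ -1918.5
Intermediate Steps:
f = -1/26 (f = 1*(-1/26) = -1/26 ≈ -0.038462)
(48 + f)*(-40) = (48 - 1/26)*(-40) = (1247/26)*(-40) = -24940/13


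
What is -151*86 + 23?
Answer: -12963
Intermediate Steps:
-151*86 + 23 = -12986 + 23 = -12963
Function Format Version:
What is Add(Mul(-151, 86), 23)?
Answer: -12963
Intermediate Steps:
Add(Mul(-151, 86), 23) = Add(-12986, 23) = -12963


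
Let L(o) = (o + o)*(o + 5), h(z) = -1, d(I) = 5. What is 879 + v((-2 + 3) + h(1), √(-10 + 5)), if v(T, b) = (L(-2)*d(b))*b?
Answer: 879 - 60*I*√5 ≈ 879.0 - 134.16*I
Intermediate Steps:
L(o) = 2*o*(5 + o) (L(o) = (2*o)*(5 + o) = 2*o*(5 + o))
v(T, b) = -60*b (v(T, b) = ((2*(-2)*(5 - 2))*5)*b = ((2*(-2)*3)*5)*b = (-12*5)*b = -60*b)
879 + v((-2 + 3) + h(1), √(-10 + 5)) = 879 - 60*√(-10 + 5) = 879 - 60*I*√5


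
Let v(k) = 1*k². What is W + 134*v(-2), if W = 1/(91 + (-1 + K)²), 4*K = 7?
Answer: 785256/1465 ≈ 536.01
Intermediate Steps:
K = 7/4 (K = (¼)*7 = 7/4 ≈ 1.7500)
v(k) = k²
W = 16/1465 (W = 1/(91 + (-1 + 7/4)²) = 1/(91 + (¾)²) = 1/(91 + 9/16) = 1/(1465/16) = 16/1465 ≈ 0.010922)
W + 134*v(-2) = 16/1465 + 134*(-2)² = 16/1465 + 134*4 = 16/1465 + 536 = 785256/1465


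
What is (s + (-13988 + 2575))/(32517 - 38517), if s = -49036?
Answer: 60449/6000 ≈ 10.075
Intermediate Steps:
(s + (-13988 + 2575))/(32517 - 38517) = (-49036 + (-13988 + 2575))/(32517 - 38517) = (-49036 - 11413)/(-6000) = -60449*(-1/6000) = 60449/6000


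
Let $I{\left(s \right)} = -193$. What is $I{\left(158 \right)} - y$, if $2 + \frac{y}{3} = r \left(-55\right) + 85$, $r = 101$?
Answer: $16223$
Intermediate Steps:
$y = -16416$ ($y = -6 + 3 \left(101 \left(-55\right) + 85\right) = -6 + 3 \left(-5555 + 85\right) = -6 + 3 \left(-5470\right) = -6 - 16410 = -16416$)
$I{\left(158 \right)} - y = -193 - -16416 = -193 + 16416 = 16223$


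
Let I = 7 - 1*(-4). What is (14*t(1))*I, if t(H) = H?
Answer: 154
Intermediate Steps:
I = 11 (I = 7 + 4 = 11)
(14*t(1))*I = (14*1)*11 = 14*11 = 154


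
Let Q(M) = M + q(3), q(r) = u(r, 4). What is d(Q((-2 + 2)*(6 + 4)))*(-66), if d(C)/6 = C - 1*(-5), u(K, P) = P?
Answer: -3564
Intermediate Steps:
q(r) = 4
Q(M) = 4 + M (Q(M) = M + 4 = 4 + M)
d(C) = 30 + 6*C (d(C) = 6*(C - 1*(-5)) = 6*(C + 5) = 6*(5 + C) = 30 + 6*C)
d(Q((-2 + 2)*(6 + 4)))*(-66) = (30 + 6*(4 + (-2 + 2)*(6 + 4)))*(-66) = (30 + 6*(4 + 0*10))*(-66) = (30 + 6*(4 + 0))*(-66) = (30 + 6*4)*(-66) = (30 + 24)*(-66) = 54*(-66) = -3564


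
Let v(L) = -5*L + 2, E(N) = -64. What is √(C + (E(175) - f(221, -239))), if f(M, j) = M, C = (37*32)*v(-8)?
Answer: √49443 ≈ 222.36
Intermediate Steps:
v(L) = 2 - 5*L
C = 49728 (C = (37*32)*(2 - 5*(-8)) = 1184*(2 + 40) = 1184*42 = 49728)
√(C + (E(175) - f(221, -239))) = √(49728 + (-64 - 1*221)) = √(49728 + (-64 - 221)) = √(49728 - 285) = √49443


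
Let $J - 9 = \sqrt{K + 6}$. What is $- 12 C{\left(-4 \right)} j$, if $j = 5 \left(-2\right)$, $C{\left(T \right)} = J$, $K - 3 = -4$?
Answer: $1080 + 120 \sqrt{5} \approx 1348.3$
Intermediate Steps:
$K = -1$ ($K = 3 - 4 = -1$)
$J = 9 + \sqrt{5}$ ($J = 9 + \sqrt{-1 + 6} = 9 + \sqrt{5} \approx 11.236$)
$C{\left(T \right)} = 9 + \sqrt{5}$
$j = -10$
$- 12 C{\left(-4 \right)} j = - 12 \left(9 + \sqrt{5}\right) \left(-10\right) = \left(-108 - 12 \sqrt{5}\right) \left(-10\right) = 1080 + 120 \sqrt{5}$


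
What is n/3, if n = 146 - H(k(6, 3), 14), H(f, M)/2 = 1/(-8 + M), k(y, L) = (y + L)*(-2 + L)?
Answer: 437/9 ≈ 48.556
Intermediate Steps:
k(y, L) = (-2 + L)*(L + y) (k(y, L) = (L + y)*(-2 + L) = (-2 + L)*(L + y))
H(f, M) = 2/(-8 + M)
n = 437/3 (n = 146 - 2/(-8 + 14) = 146 - 2/6 = 146 - 1*⅓ = 146 - ⅓ = 437/3 ≈ 145.67)
n/3 = (437/3)/3 = (437/3)*(⅓) = 437/9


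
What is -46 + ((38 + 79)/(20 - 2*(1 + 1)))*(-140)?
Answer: -4279/4 ≈ -1069.8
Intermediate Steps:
-46 + ((38 + 79)/(20 - 2*(1 + 1)))*(-140) = -46 + (117/(20 - 2*2))*(-140) = -46 + (117/(20 - 4))*(-140) = -46 + (117/16)*(-140) = -46 - 4095/4 = -4279/4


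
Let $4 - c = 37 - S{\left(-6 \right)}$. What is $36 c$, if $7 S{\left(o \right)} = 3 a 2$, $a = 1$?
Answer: $- \frac{8100}{7} \approx -1157.1$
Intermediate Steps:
$S{\left(o \right)} = \frac{6}{7}$ ($S{\left(o \right)} = \frac{3 \cdot 1 \cdot 2}{7} = \frac{3 \cdot 2}{7} = \frac{1}{7} \cdot 6 = \frac{6}{7}$)
$c = - \frac{225}{7}$ ($c = 4 - \left(37 - \frac{6}{7}\right) = 4 - \frac{253}{7} = - \frac{225}{7} \approx -32.143$)
$36 c = 36 \left(- \frac{225}{7}\right) = - \frac{8100}{7}$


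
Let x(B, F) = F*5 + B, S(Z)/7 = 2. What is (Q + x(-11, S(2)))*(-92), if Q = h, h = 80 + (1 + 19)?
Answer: -14628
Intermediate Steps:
S(Z) = 14 (S(Z) = 7*2 = 14)
h = 100 (h = 80 + 20 = 100)
x(B, F) = B + 5*F (x(B, F) = 5*F + B = B + 5*F)
Q = 100
(Q + x(-11, S(2)))*(-92) = (100 + (-11 + 5*14))*(-92) = (100 + (-11 + 70))*(-92) = (100 + 59)*(-92) = 159*(-92) = -14628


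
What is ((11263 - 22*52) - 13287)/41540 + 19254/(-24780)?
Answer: -1463857/1715602 ≈ -0.85326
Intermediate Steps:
((11263 - 22*52) - 13287)/41540 + 19254/(-24780) = ((11263 - 1144) - 13287)*(1/41540) + 19254*(-1/24780) = (10119 - 13287)*(1/41540) - 3209/4130 = -3168*1/41540 - 3209/4130 = -792/10385 - 3209/4130 = -1463857/1715602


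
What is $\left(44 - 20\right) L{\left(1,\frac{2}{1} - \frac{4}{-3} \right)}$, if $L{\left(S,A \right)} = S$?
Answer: $24$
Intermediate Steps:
$\left(44 - 20\right) L{\left(1,\frac{2}{1} - \frac{4}{-3} \right)} = \left(44 - 20\right) 1 = 24 \cdot 1 = 24$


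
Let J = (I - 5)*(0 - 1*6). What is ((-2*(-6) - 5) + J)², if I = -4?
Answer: 3721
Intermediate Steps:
J = 54 (J = (-4 - 5)*(0 - 1*6) = -9*(0 - 6) = -9*(-6) = 54)
((-2*(-6) - 5) + J)² = ((-2*(-6) - 5) + 54)² = ((12 - 5) + 54)² = (7 + 54)² = 61² = 3721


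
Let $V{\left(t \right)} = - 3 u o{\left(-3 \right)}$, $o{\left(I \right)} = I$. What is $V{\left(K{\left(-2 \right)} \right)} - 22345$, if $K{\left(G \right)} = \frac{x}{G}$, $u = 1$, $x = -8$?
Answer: $-22336$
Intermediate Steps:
$K{\left(G \right)} = - \frac{8}{G}$
$V{\left(t \right)} = 9$ ($V{\left(t \right)} = \left(-3\right) 1 \left(-3\right) = \left(-3\right) \left(-3\right) = 9$)
$V{\left(K{\left(-2 \right)} \right)} - 22345 = 9 - 22345 = -22336$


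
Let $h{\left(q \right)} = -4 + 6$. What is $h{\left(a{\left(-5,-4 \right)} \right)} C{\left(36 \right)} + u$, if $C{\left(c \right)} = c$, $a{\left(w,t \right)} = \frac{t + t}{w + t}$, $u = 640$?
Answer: $712$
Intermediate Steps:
$a{\left(w,t \right)} = \frac{2 t}{t + w}$
$h{\left(q \right)} = 2$
$h{\left(a{\left(-5,-4 \right)} \right)} C{\left(36 \right)} + u = 2 \cdot 36 + 640 = 72 + 640 = 712$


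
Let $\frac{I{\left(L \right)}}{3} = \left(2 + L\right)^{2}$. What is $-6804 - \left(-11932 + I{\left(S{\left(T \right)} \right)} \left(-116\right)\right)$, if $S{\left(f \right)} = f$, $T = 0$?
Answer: $6520$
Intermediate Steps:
$I{\left(L \right)} = 3 \left(2 + L\right)^{2}$
$-6804 - \left(-11932 + I{\left(S{\left(T \right)} \right)} \left(-116\right)\right) = -6804 - \left(-11932 + 3 \left(2 + 0\right)^{2} \left(-116\right)\right) = -6804 - \left(-11932 + 3 \cdot 2^{2} \left(-116\right)\right) = -6804 - \left(-11932 + 3 \cdot 4 \left(-116\right)\right) = -6804 - \left(-11932 + 12 \left(-116\right)\right) = -6804 - \left(-11932 - 1392\right) = -6804 - -13324 = -6804 + 13324 = 6520$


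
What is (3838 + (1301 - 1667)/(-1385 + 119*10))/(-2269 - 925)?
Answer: -124796/103805 ≈ -1.2022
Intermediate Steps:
(3838 + (1301 - 1667)/(-1385 + 119*10))/(-2269 - 925) = (3838 - 366/(-1385 + 1190))/(-3194) = (3838 - 366/(-195))*(-1/3194) = (3838 - 366*(-1/195))*(-1/3194) = (3838 + 122/65)*(-1/3194) = (249592/65)*(-1/3194) = -124796/103805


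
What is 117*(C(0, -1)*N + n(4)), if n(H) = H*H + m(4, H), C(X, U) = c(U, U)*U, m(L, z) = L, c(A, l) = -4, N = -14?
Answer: -4212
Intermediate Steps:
C(X, U) = -4*U
n(H) = 4 + H² (n(H) = H*H + 4 = H² + 4 = 4 + H²)
117*(C(0, -1)*N + n(4)) = 117*(-4*(-1)*(-14) + (4 + 4²)) = 117*(4*(-14) + (4 + 16)) = 117*(-56 + 20) = 117*(-36) = -4212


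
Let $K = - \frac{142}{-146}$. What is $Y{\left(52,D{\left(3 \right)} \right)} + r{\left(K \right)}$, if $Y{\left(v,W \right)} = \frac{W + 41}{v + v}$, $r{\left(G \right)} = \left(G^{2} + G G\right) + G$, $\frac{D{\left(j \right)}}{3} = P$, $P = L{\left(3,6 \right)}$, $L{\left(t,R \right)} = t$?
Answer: $\frac{927005}{277108} \approx 3.3453$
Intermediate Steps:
$K = \frac{71}{73}$ ($K = \left(-142\right) \left(- \frac{1}{146}\right) = \frac{71}{73} \approx 0.9726$)
$P = 3$
$D{\left(j \right)} = 9$ ($D{\left(j \right)} = 3 \cdot 3 = 9$)
$r{\left(G \right)} = G + 2 G^{2}$ ($r{\left(G \right)} = \left(G^{2} + G^{2}\right) + G = 2 G^{2} + G = G + 2 G^{2}$)
$Y{\left(v,W \right)} = \frac{41 + W}{2 v}$
$Y{\left(52,D{\left(3 \right)} \right)} + r{\left(K \right)} = \frac{41 + 9}{2 \cdot 52} + \frac{71 \left(1 + 2 \cdot \frac{71}{73}\right)}{73} = \frac{1}{2} \cdot \frac{1}{52} \cdot 50 + \frac{71 \left(1 + \frac{142}{73}\right)}{73} = \frac{25}{52} + \frac{71}{73} \cdot \frac{215}{73} = \frac{25}{52} + \frac{15265}{5329} = \frac{927005}{277108}$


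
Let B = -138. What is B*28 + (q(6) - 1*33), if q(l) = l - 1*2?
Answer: -3893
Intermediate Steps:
q(l) = -2 + l (q(l) = l - 2 = -2 + l)
B*28 + (q(6) - 1*33) = -138*28 + ((-2 + 6) - 1*33) = -3864 + (4 - 33) = -3864 - 29 = -3893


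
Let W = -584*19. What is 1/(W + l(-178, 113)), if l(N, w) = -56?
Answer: -1/11152 ≈ -8.9670e-5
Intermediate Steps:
W = -11096
1/(W + l(-178, 113)) = 1/(-11096 - 56) = 1/(-11152) = -1/11152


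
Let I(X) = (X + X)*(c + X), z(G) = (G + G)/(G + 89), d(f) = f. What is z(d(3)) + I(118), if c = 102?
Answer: 2388323/46 ≈ 51920.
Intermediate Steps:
z(G) = 2*G/(89 + G) (z(G) = (2*G)/(89 + G) = 2*G/(89 + G))
I(X) = 2*X*(102 + X) (I(X) = (X + X)*(102 + X) = (2*X)*(102 + X) = 2*X*(102 + X))
z(d(3)) + I(118) = 2*3/(89 + 3) + 2*118*(102 + 118) = 2*3/92 + 2*118*220 = 2*3*(1/92) + 51920 = 3/46 + 51920 = 2388323/46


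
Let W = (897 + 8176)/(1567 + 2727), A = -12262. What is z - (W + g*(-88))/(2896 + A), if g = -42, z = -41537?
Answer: -1670502737651/40217604 ≈ -41537.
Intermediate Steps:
W = 9073/4294 ≈ 2.1129
z - (W + g*(-88))/(2896 + A) = -41537 - (9073/4294 - 42*(-88))/(2896 - 12262) = -41537 - (9073/4294 + 3696)/(-9366) = -41537 - 15879697*(-1)/(4294*9366) = -41537 - 1*(-15879697/40217604) = -41537 + 15879697/40217604 = -1670502737651/40217604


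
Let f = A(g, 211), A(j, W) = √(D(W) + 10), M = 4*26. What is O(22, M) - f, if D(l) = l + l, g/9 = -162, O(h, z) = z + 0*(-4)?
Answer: 104 - 12*√3 ≈ 83.215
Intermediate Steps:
M = 104
O(h, z) = z (O(h, z) = z + 0 = z)
g = -1458 (g = 9*(-162) = -1458)
D(l) = 2*l
A(j, W) = √(10 + 2*W) (A(j, W) = √(2*W + 10) = √(10 + 2*W))
f = 12*√3 (f = √(10 + 2*211) = √(10 + 422) = √432 = 12*√3 ≈ 20.785)
O(22, M) - f = 104 - 12*√3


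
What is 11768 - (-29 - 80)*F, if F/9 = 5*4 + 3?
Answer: 34331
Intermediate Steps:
F = 207 (F = 9*(5*4 + 3) = 9*(20 + 3) = 9*23 = 207)
11768 - (-29 - 80)*F = 11768 - (-29 - 80)*207 = 11768 - (-109)*207 = 11768 - 1*(-22563) = 11768 + 22563 = 34331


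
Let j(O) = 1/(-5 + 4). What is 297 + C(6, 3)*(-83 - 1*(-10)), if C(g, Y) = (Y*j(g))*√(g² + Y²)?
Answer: 297 + 657*√5 ≈ 1766.1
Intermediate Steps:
j(O) = -1 (j(O) = 1/(-1) = -1)
C(g, Y) = -Y*√(Y² + g²) (C(g, Y) = (Y*(-1))*√(g² + Y²) = (-Y)*√(Y² + g²) = -Y*√(Y² + g²))
297 + C(6, 3)*(-83 - 1*(-10)) = 297 + (-1*3*√(3² + 6²))*(-83 - 1*(-10)) = 297 + (-1*3*√(9 + 36))*(-83 + 10) = 297 - 1*3*√45*(-73) = 297 - 1*3*3*√5*(-73) = 297 - 9*√5*(-73) = 297 + 657*√5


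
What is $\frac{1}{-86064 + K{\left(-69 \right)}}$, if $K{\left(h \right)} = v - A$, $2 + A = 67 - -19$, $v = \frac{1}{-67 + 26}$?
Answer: $- \frac{41}{3532069} \approx -1.1608 \cdot 10^{-5}$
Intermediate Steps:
$v = - \frac{1}{41}$ ($v = \frac{1}{-41} = - \frac{1}{41} \approx -0.02439$)
$A = 84$ ($A = -2 + \left(67 - -19\right) = -2 + \left(67 + 19\right) = -2 + 86 = 84$)
$K{\left(h \right)} = - \frac{3445}{41}$ ($K{\left(h \right)} = - \frac{1}{41} - 84 = - \frac{3445}{41}$)
$\frac{1}{-86064 + K{\left(-69 \right)}} = \frac{1}{-86064 - \frac{3445}{41}} = \frac{1}{- \frac{3532069}{41}} = - \frac{41}{3532069}$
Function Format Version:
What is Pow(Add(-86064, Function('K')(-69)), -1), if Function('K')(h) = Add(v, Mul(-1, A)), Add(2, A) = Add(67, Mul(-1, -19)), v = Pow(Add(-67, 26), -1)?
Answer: Rational(-41, 3532069) ≈ -1.1608e-5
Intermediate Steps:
v = Rational(-1, 41) (v = Pow(-41, -1) = Rational(-1, 41) ≈ -0.024390)
A = 84 (A = Add(-2, Add(67, Mul(-1, -19))) = Add(-2, Add(67, 19)) = Add(-2, 86) = 84)
Function('K')(h) = Rational(-3445, 41) (Function('K')(h) = Add(Rational(-1, 41), Mul(-1, 84)) = Add(Rational(-1, 41), -84) = Rational(-3445, 41))
Pow(Add(-86064, Function('K')(-69)), -1) = Pow(Add(-86064, Rational(-3445, 41)), -1) = Pow(Rational(-3532069, 41), -1) = Rational(-41, 3532069)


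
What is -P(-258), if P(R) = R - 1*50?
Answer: 308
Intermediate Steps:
P(R) = -50 + R (P(R) = R - 50 = -50 + R)
-P(-258) = -(-50 - 258) = -1*(-308) = 308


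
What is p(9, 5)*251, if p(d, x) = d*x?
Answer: 11295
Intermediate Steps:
p(9, 5)*251 = (9*5)*251 = 45*251 = 11295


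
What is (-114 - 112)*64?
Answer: -14464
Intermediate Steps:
(-114 - 112)*64 = -226*64 = -14464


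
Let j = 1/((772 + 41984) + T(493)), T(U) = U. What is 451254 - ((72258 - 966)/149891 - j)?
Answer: 2925312278759369/6482635859 ≈ 4.5125e+5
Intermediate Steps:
j = 1/43249 (j = 1/((772 + 41984) + 493) = 1/(42756 + 493) = 1/43249 ≈ 2.3122e-5)
451254 - ((72258 - 966)/149891 - j) = 451254 - ((72258 - 966)/149891 - 1*1/43249) = 451254 - (71292*(1/149891) - 1/43249) = 451254 - (71292/149891 - 1/43249) = 451254 - 1*3083157817/6482635859 = 451254 - 3083157817/6482635859 = 2925312278759369/6482635859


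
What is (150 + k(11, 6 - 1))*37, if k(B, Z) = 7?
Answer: 5809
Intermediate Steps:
(150 + k(11, 6 - 1))*37 = (150 + 7)*37 = 157*37 = 5809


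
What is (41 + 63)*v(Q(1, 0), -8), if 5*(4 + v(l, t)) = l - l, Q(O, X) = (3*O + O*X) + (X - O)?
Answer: -416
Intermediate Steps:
Q(O, X) = X + 2*O + O*X
v(l, t) = -4 (v(l, t) = -4 + (l - l)/5 = -4 + (1/5)*0 = -4 + 0 = -4)
(41 + 63)*v(Q(1, 0), -8) = (41 + 63)*(-4) = 104*(-4) = -416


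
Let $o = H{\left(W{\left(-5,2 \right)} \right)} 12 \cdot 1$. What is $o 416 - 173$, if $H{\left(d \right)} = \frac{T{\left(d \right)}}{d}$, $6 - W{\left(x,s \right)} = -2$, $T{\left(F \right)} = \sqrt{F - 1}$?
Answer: $-173 + 624 \sqrt{7} \approx 1477.9$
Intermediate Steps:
$T{\left(F \right)} = \sqrt{-1 + F}$
$W{\left(x,s \right)} = 8$ ($W{\left(x,s \right)} = 6 - -2 = 6 + 2 = 8$)
$H{\left(d \right)} = \frac{\sqrt{-1 + d}}{d}$
$o = \frac{3 \sqrt{7}}{2}$ ($o = \frac{\sqrt{-1 + 8}}{8} \cdot 12 \cdot 1 = \frac{\sqrt{7}}{8} \cdot 12 = \frac{3 \sqrt{7}}{2} \approx 3.9686$)
$o 416 - 173 = \frac{3 \sqrt{7}}{2} \cdot 416 - 173 = 624 \sqrt{7} - 173 = -173 + 624 \sqrt{7}$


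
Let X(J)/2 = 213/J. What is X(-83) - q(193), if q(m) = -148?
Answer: 11858/83 ≈ 142.87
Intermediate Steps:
X(J) = 426/J (X(J) = 2*(213/J) = 426/J)
X(-83) - q(193) = 426/(-83) - 1*(-148) = 426*(-1/83) + 148 = -426/83 + 148 = 11858/83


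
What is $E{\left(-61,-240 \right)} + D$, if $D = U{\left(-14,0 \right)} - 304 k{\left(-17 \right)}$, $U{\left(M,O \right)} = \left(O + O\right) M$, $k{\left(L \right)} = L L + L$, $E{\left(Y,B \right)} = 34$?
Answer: $-82654$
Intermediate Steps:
$k{\left(L \right)} = L + L^{2}$ ($k{\left(L \right)} = L^{2} + L = L + L^{2}$)
$U{\left(M,O \right)} = 2 M O$ ($U{\left(M,O \right)} = 2 O M = 2 M O$)
$D = -82688$ ($D = 2 \left(-14\right) 0 - 304 \left(- 17 \left(1 - 17\right)\right) = 0 - 304 \left(\left(-17\right) \left(-16\right)\right) = 0 - 82688 = -82688$)
$E{\left(-61,-240 \right)} + D = 34 - 82688 = -82654$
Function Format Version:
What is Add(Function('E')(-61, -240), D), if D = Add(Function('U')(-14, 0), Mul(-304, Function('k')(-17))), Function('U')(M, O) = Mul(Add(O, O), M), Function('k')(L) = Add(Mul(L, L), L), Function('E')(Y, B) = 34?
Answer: -82654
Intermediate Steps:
Function('k')(L) = Add(L, Pow(L, 2)) (Function('k')(L) = Add(Pow(L, 2), L) = Add(L, Pow(L, 2)))
Function('U')(M, O) = Mul(2, M, O) (Function('U')(M, O) = Mul(Mul(2, O), M) = Mul(2, M, O))
D = -82688 (D = Add(Mul(2, -14, 0), Mul(-304, Mul(-17, Add(1, -17)))) = Add(0, Mul(-304, Mul(-17, -16))) = Add(0, Mul(-304, 272)) = Add(0, -82688) = -82688)
Add(Function('E')(-61, -240), D) = Add(34, -82688) = -82654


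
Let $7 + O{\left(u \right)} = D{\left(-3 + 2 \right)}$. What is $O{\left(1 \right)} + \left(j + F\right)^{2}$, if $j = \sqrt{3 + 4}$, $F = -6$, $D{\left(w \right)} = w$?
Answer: $35 - 12 \sqrt{7} \approx 3.251$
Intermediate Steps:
$O{\left(u \right)} = -8$ ($O{\left(u \right)} = -7 + \left(-3 + 2\right) = -7 - 1 = -8$)
$j = \sqrt{7} \approx 2.6458$
$O{\left(1 \right)} + \left(j + F\right)^{2} = -8 + \left(\sqrt{7} - 6\right)^{2} = -8 + \left(-6 + \sqrt{7}\right)^{2}$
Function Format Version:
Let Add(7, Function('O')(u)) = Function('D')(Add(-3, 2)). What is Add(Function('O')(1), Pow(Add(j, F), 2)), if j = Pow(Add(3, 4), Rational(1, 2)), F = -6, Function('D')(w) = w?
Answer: Add(35, Mul(-12, Pow(7, Rational(1, 2)))) ≈ 3.2510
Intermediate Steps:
Function('O')(u) = -8 (Function('O')(u) = Add(-7, Add(-3, 2)) = Add(-7, -1) = -8)
j = Pow(7, Rational(1, 2)) ≈ 2.6458
Add(Function('O')(1), Pow(Add(j, F), 2)) = Add(-8, Pow(Add(Pow(7, Rational(1, 2)), -6), 2)) = Add(-8, Pow(Add(-6, Pow(7, Rational(1, 2))), 2))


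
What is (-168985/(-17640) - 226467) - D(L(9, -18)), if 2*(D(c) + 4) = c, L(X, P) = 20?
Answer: -798962947/3528 ≈ -2.2646e+5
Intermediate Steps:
D(c) = -4 + c/2
(-168985/(-17640) - 226467) - D(L(9, -18)) = (-168985/(-17640) - 226467) - (-4 + (1/2)*20) = (-168985*(-1/17640) - 226467) - (-4 + 10) = (33797/3528 - 226467) - 1*6 = -798941779/3528 - 6 = -798962947/3528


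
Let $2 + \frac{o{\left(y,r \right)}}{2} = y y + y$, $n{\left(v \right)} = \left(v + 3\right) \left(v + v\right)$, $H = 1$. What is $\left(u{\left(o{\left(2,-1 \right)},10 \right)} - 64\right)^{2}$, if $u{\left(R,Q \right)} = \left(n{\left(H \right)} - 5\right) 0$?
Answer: $4096$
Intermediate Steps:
$n{\left(v \right)} = 2 v \left(3 + v\right)$ ($n{\left(v \right)} = \left(3 + v\right) 2 v = 2 v \left(3 + v\right)$)
$o{\left(y,r \right)} = -4 + 2 y + 2 y^{2}$ ($o{\left(y,r \right)} = -4 + 2 \left(y y + y\right) = -4 + 2 \left(y^{2} + y\right) = -4 + 2 \left(y + y^{2}\right) = -4 + \left(2 y + 2 y^{2}\right) = -4 + 2 y + 2 y^{2}$)
$u{\left(R,Q \right)} = 0$ ($u{\left(R,Q \right)} = \left(2 \cdot 1 \left(3 + 1\right) - 5\right) 0 = \left(2 \cdot 1 \cdot 4 - 5\right) 0 = \left(8 - 5\right) 0 = 3 \cdot 0 = 0$)
$\left(u{\left(o{\left(2,-1 \right)},10 \right)} - 64\right)^{2} = \left(0 - 64\right)^{2} = \left(-64\right)^{2} = 4096$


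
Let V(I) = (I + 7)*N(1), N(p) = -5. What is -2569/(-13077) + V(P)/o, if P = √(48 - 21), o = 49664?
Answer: 127129121/649456128 - 15*√3/49664 ≈ 0.19522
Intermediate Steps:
P = 3*√3 (P = √27 = 3*√3 ≈ 5.1962)
V(I) = -35 - 5*I (V(I) = (I + 7)*(-5) = (7 + I)*(-5) = -35 - 5*I)
-2569/(-13077) + V(P)/o = -2569/(-13077) + (-35 - 15*√3)/49664 = -2569*(-1/13077) + (-35 - 15*√3)*(1/49664) = 2569/13077 + (-35/49664 - 15*√3/49664) = 127129121/649456128 - 15*√3/49664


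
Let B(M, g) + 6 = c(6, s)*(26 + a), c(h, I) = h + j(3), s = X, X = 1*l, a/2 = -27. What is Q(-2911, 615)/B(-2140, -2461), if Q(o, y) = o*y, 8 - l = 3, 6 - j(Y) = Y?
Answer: 596755/86 ≈ 6939.0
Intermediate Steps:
a = -54 (a = 2*(-27) = -54)
j(Y) = 6 - Y
l = 5 (l = 8 - 1*3 = 8 - 3 = 5)
X = 5 (X = 1*5 = 5)
s = 5
c(h, I) = 3 + h (c(h, I) = h + (6 - 1*3) = h + (6 - 3) = h + 3 = 3 + h)
B(M, g) = -258 (B(M, g) = -6 + (3 + 6)*(26 - 54) = -6 + 9*(-28) = -6 - 252 = -258)
Q(-2911, 615)/B(-2140, -2461) = -2911*615/(-258) = -1790265*(-1/258) = 596755/86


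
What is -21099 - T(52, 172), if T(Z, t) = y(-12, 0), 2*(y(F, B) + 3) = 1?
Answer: -42193/2 ≈ -21097.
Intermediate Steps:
y(F, B) = -5/2 (y(F, B) = -3 + (½)*1 = -3 + ½ = -5/2)
T(Z, t) = -5/2
-21099 - T(52, 172) = -21099 - 1*(-5/2) = -21099 + 5/2 = -42193/2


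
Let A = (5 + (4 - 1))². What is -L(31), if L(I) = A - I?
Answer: -33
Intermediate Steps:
A = 64 (A = (5 + 3)² = 8² = 64)
L(I) = 64 - I
-L(31) = -(64 - 1*31) = -(64 - 31) = -1*33 = -33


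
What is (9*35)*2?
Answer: 630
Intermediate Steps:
(9*35)*2 = 315*2 = 630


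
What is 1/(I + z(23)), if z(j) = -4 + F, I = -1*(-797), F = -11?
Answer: 1/782 ≈ 0.0012788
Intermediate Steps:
I = 797
z(j) = -15 (z(j) = -4 - 11 = -15)
1/(I + z(23)) = 1/(797 - 15) = 1/782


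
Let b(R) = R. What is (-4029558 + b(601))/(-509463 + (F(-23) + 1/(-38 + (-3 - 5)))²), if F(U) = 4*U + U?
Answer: 8525273012/1050029027 ≈ 8.1191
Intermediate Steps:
F(U) = 5*U
(-4029558 + b(601))/(-509463 + (F(-23) + 1/(-38 + (-3 - 5)))²) = (-4029558 + 601)/(-509463 + (5*(-23) + 1/(-38 + (-3 - 5)))²) = -4028957/(-509463 + (-115 + 1/(-38 - 8))²) = -4028957/(-509463 + (-115 + 1/(-46))²) = -4028957/(-509463 + (-115 + 1*(-1/46))²) = -4028957/(-509463 + (-115 - 1/46)²) = -4028957/(-509463 + (-5291/46)²) = -4028957/(-509463 + 27994681/2116) = -4028957/(-1050029027/2116) = -4028957*(-2116/1050029027) = 8525273012/1050029027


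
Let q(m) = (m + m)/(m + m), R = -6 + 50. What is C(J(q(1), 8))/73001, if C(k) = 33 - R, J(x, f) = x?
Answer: -11/73001 ≈ -0.00015068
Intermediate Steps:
R = 44
q(m) = 1 (q(m) = (2*m)/((2*m)) = (2*m)*(1/(2*m)) = 1)
C(k) = -11 (C(k) = 33 - 1*44 = 33 - 44 = -11)
C(J(q(1), 8))/73001 = -11/73001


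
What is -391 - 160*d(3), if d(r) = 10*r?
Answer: -5191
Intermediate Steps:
-391 - 160*d(3) = -391 - 1600*3 = -391 - 160*30 = -391 - 4800 = -5191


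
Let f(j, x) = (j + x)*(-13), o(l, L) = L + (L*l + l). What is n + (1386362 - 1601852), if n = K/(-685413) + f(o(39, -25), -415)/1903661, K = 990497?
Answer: -281171931721863343/1304793996993 ≈ -2.1549e+5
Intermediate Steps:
o(l, L) = L + l + L*l (o(l, L) = L + (l + L*l) = L + l + L*l)
f(j, x) = -13*j - 13*x
n = -1873309841773/1304793996993 (n = 990497/(-685413) + (-13*(-25 + 39 - 25*39) - 13*(-415))/1903661 = 990497*(-1/685413) + (-13*(-25 + 39 - 975) + 5395)*(1/1903661) = -990497/685413 + (-13*(-961) + 5395)*(1/1903661) = -990497/685413 + (12493 + 5395)*(1/1903661) = -990497/685413 + 17888*(1/1903661) = -990497/685413 + 17888/1903661 = -1873309841773/1304793996993 ≈ -1.4357)
n + (1386362 - 1601852) = -1873309841773/1304793996993 + (1386362 - 1601852) = -1873309841773/1304793996993 - 215490 = -281171931721863343/1304793996993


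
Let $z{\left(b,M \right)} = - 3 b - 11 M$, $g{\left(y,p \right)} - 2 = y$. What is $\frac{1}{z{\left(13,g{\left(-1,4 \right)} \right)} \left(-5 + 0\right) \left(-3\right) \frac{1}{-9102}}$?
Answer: $\frac{1517}{125} \approx 12.136$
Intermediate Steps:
$g{\left(y,p \right)} = 2 + y$
$z{\left(b,M \right)} = - 11 M - 3 b$
$\frac{1}{z{\left(13,g{\left(-1,4 \right)} \right)} \left(-5 + 0\right) \left(-3\right) \frac{1}{-9102}} = \frac{1}{\left(- 11 \left(2 - 1\right) - 39\right) \left(-5 + 0\right) \left(-3\right) \frac{1}{-9102}} = \frac{1}{\left(\left(-11\right) 1 - 39\right) \left(\left(-5\right) \left(-3\right)\right) \left(- \frac{1}{9102}\right)} = \frac{1}{\left(-11 - 39\right) 15 \left(- \frac{1}{9102}\right)} = \frac{1}{\left(-50\right) 15 \left(- \frac{1}{9102}\right)} = \frac{1}{\left(-750\right) \left(- \frac{1}{9102}\right)} = \frac{1}{\frac{125}{1517}} = \frac{1517}{125}$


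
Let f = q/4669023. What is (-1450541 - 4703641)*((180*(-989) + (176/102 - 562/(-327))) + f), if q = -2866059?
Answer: 3159456683122200077874/2883899873 ≈ 1.0956e+12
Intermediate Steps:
f = -955353/1556341 (f = -2866059/4669023 = -2866059*1/4669023 = -955353/1556341 ≈ -0.61385)
(-1450541 - 4703641)*((180*(-989) + (176/102 - 562/(-327))) + f) = (-1450541 - 4703641)*((180*(-989) + (176/102 - 562/(-327))) - 955353/1556341) = -6154182*((-178020 + (176*(1/102) - 562*(-1/327))) - 955353/1556341) = -6154182*((-178020 + (88/51 + 562/327)) - 955353/1556341) = -6154182*((-178020 + 6382/1853) - 955353/1556341) = -6154182*(-329864678/1853 - 955353/1556341) = -6154182*(-513383693092307/2883899873) = 3159456683122200077874/2883899873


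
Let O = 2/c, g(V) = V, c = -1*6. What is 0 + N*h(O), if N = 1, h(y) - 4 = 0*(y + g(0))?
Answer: 4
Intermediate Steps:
c = -6
O = -⅓ (O = 2/(-6) = 2*(-⅙) = -⅓ ≈ -0.33333)
h(y) = 4 (h(y) = 4 + 0*(y + 0) = 4 + 0*y = 4 + 0 = 4)
0 + N*h(O) = 0 + 1*4 = 0 + 4 = 4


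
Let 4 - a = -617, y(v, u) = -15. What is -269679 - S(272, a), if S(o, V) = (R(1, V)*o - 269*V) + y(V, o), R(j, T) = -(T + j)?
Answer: 66569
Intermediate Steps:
R(j, T) = -T - j
a = 621 (a = 4 - 1*(-617) = 4 + 617 = 621)
S(o, V) = -15 - 269*V + o*(-1 - V) (S(o, V) = ((-V - 1*1)*o - 269*V) - 15 = ((-V - 1)*o - 269*V) - 15 = ((-1 - V)*o - 269*V) - 15 = (o*(-1 - V) - 269*V) - 15 = (-269*V + o*(-1 - V)) - 15 = -15 - 269*V + o*(-1 - V))
-269679 - S(272, a) = -269679 - (-15 - 269*621 - 1*272*(1 + 621)) = -269679 - (-15 - 167049 - 1*272*622) = -269679 - (-15 - 167049 - 169184) = -269679 - 1*(-336248) = -269679 + 336248 = 66569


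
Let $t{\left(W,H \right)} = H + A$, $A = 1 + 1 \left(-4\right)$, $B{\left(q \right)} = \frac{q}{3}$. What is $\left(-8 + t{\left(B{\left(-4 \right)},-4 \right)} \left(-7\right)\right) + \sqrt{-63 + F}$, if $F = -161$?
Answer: $41 + 4 i \sqrt{14} \approx 41.0 + 14.967 i$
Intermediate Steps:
$B{\left(q \right)} = \frac{q}{3}$ ($B{\left(q \right)} = q \frac{1}{3} = \frac{q}{3}$)
$A = -3$ ($A = 1 - 4 = -3$)
$t{\left(W,H \right)} = -3 + H$ ($t{\left(W,H \right)} = H - 3 = -3 + H$)
$\left(-8 + t{\left(B{\left(-4 \right)},-4 \right)} \left(-7\right)\right) + \sqrt{-63 + F} = \left(-8 + \left(-3 - 4\right) \left(-7\right)\right) + \sqrt{-63 - 161} = \left(-8 - -49\right) + \sqrt{-224} = \left(-8 + 49\right) + 4 i \sqrt{14} = 41 + 4 i \sqrt{14}$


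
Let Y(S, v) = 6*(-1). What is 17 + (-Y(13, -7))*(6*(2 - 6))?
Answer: -127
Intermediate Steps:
Y(S, v) = -6
17 + (-Y(13, -7))*(6*(2 - 6)) = 17 + (-1*(-6))*(6*(2 - 6)) = 17 + 6*(6*(-4)) = 17 + 6*(-24) = 17 - 144 = -127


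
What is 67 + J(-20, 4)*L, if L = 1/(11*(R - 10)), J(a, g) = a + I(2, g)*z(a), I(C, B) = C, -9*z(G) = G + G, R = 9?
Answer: 6733/99 ≈ 68.010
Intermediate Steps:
z(G) = -2*G/9 (z(G) = -(G + G)/9 = -2*G/9)
J(a, g) = 5*a/9 (J(a, g) = a + 2*(-2*a/9) = a - 4*a/9 = 5*a/9)
L = -1/11 (L = 1/(11*(9 - 10)) = 1/(11*(-1)) = 1/(-11) = -1/11 ≈ -0.090909)
67 + J(-20, 4)*L = 67 + ((5/9)*(-20))*(-1/11) = 67 - 100/9*(-1/11) = 67 + 100/99 = 6733/99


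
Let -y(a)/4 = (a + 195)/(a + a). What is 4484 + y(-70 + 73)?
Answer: 4352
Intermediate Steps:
y(a) = -2*(195 + a)/a (y(a) = -4*(a + 195)/(a + a) = -4*(195 + a)/(2*a) = -4*(195 + a)*1/(2*a) = -2*(195 + a)/a)
4484 + y(-70 + 73) = 4484 + (-2 - 390/(-70 + 73)) = 4484 + (-2 - 390/3) = 4484 + (-2 - 390*⅓) = 4484 + (-2 - 130) = 4484 - 132 = 4352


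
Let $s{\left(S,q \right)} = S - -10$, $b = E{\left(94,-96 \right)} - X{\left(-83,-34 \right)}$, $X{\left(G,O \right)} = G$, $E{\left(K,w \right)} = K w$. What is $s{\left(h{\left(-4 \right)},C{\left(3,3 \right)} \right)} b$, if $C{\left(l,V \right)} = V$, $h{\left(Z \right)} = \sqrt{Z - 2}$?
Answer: $-89410 - 8941 i \sqrt{6} \approx -89410.0 - 21901.0 i$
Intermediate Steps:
$h{\left(Z \right)} = \sqrt{-2 + Z}$
$b = -8941$ ($b = 94 \left(-96\right) - -83 = -9024 + 83 = -8941$)
$s{\left(S,q \right)} = 10 + S$ ($s{\left(S,q \right)} = S + 10 = 10 + S$)
$s{\left(h{\left(-4 \right)},C{\left(3,3 \right)} \right)} b = \left(10 + \sqrt{-2 - 4}\right) \left(-8941\right) = \left(10 + \sqrt{-6}\right) \left(-8941\right) = \left(10 + i \sqrt{6}\right) \left(-8941\right) = -89410 - 8941 i \sqrt{6}$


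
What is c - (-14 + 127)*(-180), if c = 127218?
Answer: 147558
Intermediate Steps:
c - (-14 + 127)*(-180) = 127218 - (-14 + 127)*(-180) = 127218 - 113*(-180) = 127218 - 1*(-20340) = 127218 + 20340 = 147558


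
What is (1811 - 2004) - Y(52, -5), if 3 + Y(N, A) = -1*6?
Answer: -184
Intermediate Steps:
Y(N, A) = -9 (Y(N, A) = -3 - 1*6 = -3 - 6 = -9)
(1811 - 2004) - Y(52, -5) = (1811 - 2004) - 1*(-9) = -193 + 9 = -184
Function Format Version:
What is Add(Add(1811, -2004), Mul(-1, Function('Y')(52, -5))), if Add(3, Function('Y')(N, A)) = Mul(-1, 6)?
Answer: -184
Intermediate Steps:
Function('Y')(N, A) = -9 (Function('Y')(N, A) = Add(-3, Mul(-1, 6)) = Add(-3, -6) = -9)
Add(Add(1811, -2004), Mul(-1, Function('Y')(52, -5))) = Add(Add(1811, -2004), Mul(-1, -9)) = Add(-193, 9) = -184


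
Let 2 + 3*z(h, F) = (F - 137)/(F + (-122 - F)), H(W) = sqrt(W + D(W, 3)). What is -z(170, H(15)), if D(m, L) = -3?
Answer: 107/366 + sqrt(3)/183 ≈ 0.30181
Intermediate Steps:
H(W) = sqrt(-3 + W) (H(W) = sqrt(W - 3) = sqrt(-3 + W))
z(h, F) = -107/366 - F/366 (z(h, F) = -2/3 + ((F - 137)/(F + (-122 - F)))/3 = -2/3 + ((-137 + F)/(-122))/3 = -2/3 + ((-137 + F)*(-1/122))/3 = -2/3 + (137/122 - F/122)/3 = -2/3 + (137/366 - F/366) = -107/366 - F/366)
-z(170, H(15)) = -(-107/366 - sqrt(-3 + 15)/366) = -(-107/366 - sqrt(3)/183) = 107/366 + sqrt(3)/183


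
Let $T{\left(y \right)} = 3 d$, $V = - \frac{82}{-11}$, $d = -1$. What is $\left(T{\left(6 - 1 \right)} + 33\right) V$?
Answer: $\frac{2460}{11} \approx 223.64$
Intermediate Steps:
$V = \frac{82}{11}$ ($V = \left(-82\right) \left(- \frac{1}{11}\right) = \frac{82}{11} \approx 7.4545$)
$T{\left(y \right)} = -3$ ($T{\left(y \right)} = 3 \left(-1\right) = -3$)
$\left(T{\left(6 - 1 \right)} + 33\right) V = \left(-3 + 33\right) \frac{82}{11} = 30 \cdot \frac{82}{11} = \frac{2460}{11}$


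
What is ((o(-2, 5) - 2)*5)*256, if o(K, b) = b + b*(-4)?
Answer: -21760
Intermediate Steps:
o(K, b) = -3*b (o(K, b) = b - 4*b = -3*b)
((o(-2, 5) - 2)*5)*256 = ((-3*5 - 2)*5)*256 = ((-15 - 2)*5)*256 = -17*5*256 = -85*256 = -21760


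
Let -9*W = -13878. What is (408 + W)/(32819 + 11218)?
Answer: 650/14679 ≈ 0.044281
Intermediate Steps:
W = 1542 (W = -1/9*(-13878) = 1542)
(408 + W)/(32819 + 11218) = (408 + 1542)/(32819 + 11218) = 1950/44037 = 1950*(1/44037) = 650/14679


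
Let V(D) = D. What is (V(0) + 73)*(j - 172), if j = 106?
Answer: -4818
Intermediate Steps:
(V(0) + 73)*(j - 172) = (0 + 73)*(106 - 172) = 73*(-66) = -4818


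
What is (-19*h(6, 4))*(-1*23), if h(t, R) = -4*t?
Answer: -10488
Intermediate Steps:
h(t, R) = -4*t
(-19*h(6, 4))*(-1*23) = (-(-76)*6)*(-1*23) = -19*(-24)*(-23) = 456*(-23) = -10488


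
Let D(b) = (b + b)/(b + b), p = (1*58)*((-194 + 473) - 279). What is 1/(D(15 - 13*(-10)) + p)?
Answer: 1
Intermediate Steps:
p = 0 (p = 58*(279 - 279) = 58*0 = 0)
D(b) = 1 (D(b) = (2*b)/((2*b)) = (2*b)*(1/(2*b)) = 1)
1/(D(15 - 13*(-10)) + p) = 1/(1 + 0) = 1/1 = 1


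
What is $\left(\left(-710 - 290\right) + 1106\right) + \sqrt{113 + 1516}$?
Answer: $106 + 3 \sqrt{181} \approx 146.36$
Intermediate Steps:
$\left(\left(-710 - 290\right) + 1106\right) + \sqrt{113 + 1516} = \left(-1000 + 1106\right) + \sqrt{1629} = 106 + 3 \sqrt{181}$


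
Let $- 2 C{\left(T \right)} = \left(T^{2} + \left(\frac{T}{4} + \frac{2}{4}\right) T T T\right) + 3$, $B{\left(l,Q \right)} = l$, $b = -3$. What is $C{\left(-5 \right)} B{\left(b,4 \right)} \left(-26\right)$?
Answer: $- \frac{18993}{4} \approx -4748.3$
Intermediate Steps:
$C{\left(T \right)} = - \frac{3}{2} - \frac{T^{2}}{2} - \frac{T^{3} \left(\frac{1}{2} + \frac{T}{4}\right)}{2}$ ($C{\left(T \right)} = - \frac{\left(T^{2} + \left(\frac{T}{4} + \frac{2}{4}\right) T T T\right) + 3}{2} = - \frac{\left(T^{2} + \left(T \frac{1}{4} + 2 \cdot \frac{1}{4}\right) T T T\right) + 3}{2} = - \frac{\left(T^{2} + \left(\frac{T}{4} + \frac{1}{2}\right) T T T\right) + 3}{2} = - \frac{\left(T^{2} + \left(\frac{1}{2} + \frac{T}{4}\right) T T T\right) + 3}{2} = - \frac{\left(T^{2} + T \left(\frac{1}{2} + \frac{T}{4}\right) T T\right) + 3}{2} = - \frac{\left(T^{2} + T^{2} \left(\frac{1}{2} + \frac{T}{4}\right) T\right) + 3}{2} = - \frac{\left(T^{2} + T^{3} \left(\frac{1}{2} + \frac{T}{4}\right)\right) + 3}{2} = - \frac{3 + T^{2} + T^{3} \left(\frac{1}{2} + \frac{T}{4}\right)}{2} = - \frac{3}{2} - \frac{T^{2}}{2} - \frac{T^{3} \left(\frac{1}{2} + \frac{T}{4}\right)}{2}$)
$C{\left(-5 \right)} B{\left(b,4 \right)} \left(-26\right) = \left(- \frac{3}{2} - \frac{\left(-5\right)^{2}}{2} - \frac{\left(-5\right)^{3}}{4} - \frac{\left(-5\right)^{4}}{8}\right) \left(-3\right) \left(-26\right) = \left(- \frac{3}{2} - \frac{25}{2} - - \frac{125}{4} - \frac{625}{8}\right) \left(-3\right) \left(-26\right) = \left(- \frac{3}{2} - \frac{25}{2} + \frac{125}{4} - \frac{625}{8}\right) \left(-3\right) \left(-26\right) = \left(- \frac{487}{8}\right) \left(-3\right) \left(-26\right) = \frac{1461}{8} \left(-26\right) = - \frac{18993}{4}$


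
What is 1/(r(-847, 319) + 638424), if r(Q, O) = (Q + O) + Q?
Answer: 1/637049 ≈ 1.5697e-6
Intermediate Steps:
r(Q, O) = O + 2*Q (r(Q, O) = (O + Q) + Q = O + 2*Q)
1/(r(-847, 319) + 638424) = 1/((319 + 2*(-847)) + 638424) = 1/((319 - 1694) + 638424) = 1/(-1375 + 638424) = 1/637049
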